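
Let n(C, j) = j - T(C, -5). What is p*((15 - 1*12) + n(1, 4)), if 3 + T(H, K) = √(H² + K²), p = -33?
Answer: -330 + 33*√26 ≈ -161.73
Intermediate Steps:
T(H, K) = -3 + √(H² + K²)
n(C, j) = 3 + j - √(25 + C²) (n(C, j) = j - (-3 + √(C² + (-5)²)) = j - (-3 + √(C² + 25)) = j - (-3 + √(25 + C²)) = j + (3 - √(25 + C²)) = 3 + j - √(25 + C²))
p*((15 - 1*12) + n(1, 4)) = -33*((15 - 1*12) + (3 + 4 - √(25 + 1²))) = -33*((15 - 12) + (3 + 4 - √(25 + 1))) = -33*(3 + (3 + 4 - √26)) = -33*(3 + (7 - √26)) = -33*(10 - √26) = -330 + 33*√26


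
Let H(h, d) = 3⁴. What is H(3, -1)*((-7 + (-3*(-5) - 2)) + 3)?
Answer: 729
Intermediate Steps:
H(h, d) = 81
H(3, -1)*((-7 + (-3*(-5) - 2)) + 3) = 81*((-7 + (-3*(-5) - 2)) + 3) = 81*((-7 + (15 - 2)) + 3) = 81*((-7 + 13) + 3) = 81*(6 + 3) = 81*9 = 729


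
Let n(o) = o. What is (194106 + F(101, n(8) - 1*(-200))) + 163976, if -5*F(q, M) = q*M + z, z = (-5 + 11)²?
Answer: 1769366/5 ≈ 3.5387e+5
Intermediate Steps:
z = 36 (z = 6² = 36)
F(q, M) = -36/5 - M*q/5 (F(q, M) = -(q*M + 36)/5 = -(M*q + 36)/5 = -(36 + M*q)/5 = -36/5 - M*q/5)
(194106 + F(101, n(8) - 1*(-200))) + 163976 = (194106 + (-36/5 - ⅕*(8 - 1*(-200))*101)) + 163976 = (194106 + (-36/5 - ⅕*(8 + 200)*101)) + 163976 = (194106 + (-36/5 - ⅕*208*101)) + 163976 = (194106 + (-36/5 - 21008/5)) + 163976 = (194106 - 21044/5) + 163976 = 949486/5 + 163976 = 1769366/5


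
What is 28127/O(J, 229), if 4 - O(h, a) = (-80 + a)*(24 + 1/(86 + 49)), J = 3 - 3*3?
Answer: -3797145/482369 ≈ -7.8719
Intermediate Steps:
J = -6 (J = 3 - 9 = -6)
O(h, a) = 51964/27 - 3241*a/135 (O(h, a) = 4 - (-80 + a)*(24 + 1/(86 + 49)) = 4 - (-80 + a)*(24 + 1/135) = 4 - (-80 + a)*3241/135 = 4 - (-51856/27 + 3241*a/135) = 4 + (51856/27 - 3241*a/135) = 51964/27 - 3241*a/135)
28127/O(J, 229) = 28127/(51964/27 - 3241/135*229) = 28127/(51964/27 - 742189/135) = 28127/(-482369/135) = 28127*(-135/482369) = -3797145/482369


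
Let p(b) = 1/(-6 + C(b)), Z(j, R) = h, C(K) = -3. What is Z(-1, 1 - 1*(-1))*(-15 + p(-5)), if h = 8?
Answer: -1088/9 ≈ -120.89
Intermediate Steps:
Z(j, R) = 8
p(b) = -⅑ (p(b) = 1/(-6 - 3) = 1/(-9) = -⅑)
Z(-1, 1 - 1*(-1))*(-15 + p(-5)) = 8*(-15 - ⅑) = 8*(-136/9) = -1088/9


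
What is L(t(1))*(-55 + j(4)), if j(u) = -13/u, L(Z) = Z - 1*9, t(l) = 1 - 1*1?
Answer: 2097/4 ≈ 524.25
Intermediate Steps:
t(l) = 0 (t(l) = 1 - 1 = 0)
L(Z) = -9 + Z (L(Z) = Z - 9 = -9 + Z)
L(t(1))*(-55 + j(4)) = (-9 + 0)*(-55 - 13/4) = -9*(-55 - 13*¼) = -9*(-55 - 13/4) = -9*(-233/4) = 2097/4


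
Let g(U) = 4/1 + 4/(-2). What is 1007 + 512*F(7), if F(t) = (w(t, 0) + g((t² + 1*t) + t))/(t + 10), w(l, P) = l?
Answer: 21727/17 ≈ 1278.1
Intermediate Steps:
g(U) = 2 (g(U) = 4*1 + 4*(-½) = 4 - 2 = 2)
F(t) = (2 + t)/(10 + t) (F(t) = (t + 2)/(t + 10) = (2 + t)/(10 + t))
1007 + 512*F(7) = 1007 + 512*((2 + 7)/(10 + 7)) = 1007 + 512*(9/17) = 1007 + 4608/17 = 21727/17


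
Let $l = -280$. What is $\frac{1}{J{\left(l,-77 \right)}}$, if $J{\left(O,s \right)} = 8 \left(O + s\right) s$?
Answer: $\frac{1}{219912} \approx 4.5473 \cdot 10^{-6}$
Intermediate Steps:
$J{\left(O,s \right)} = s \left(8 O + 8 s\right)$ ($J{\left(O,s \right)} = \left(8 O + 8 s\right) s = s \left(8 O + 8 s\right)$)
$\frac{1}{J{\left(l,-77 \right)}} = \frac{1}{8 \left(-77\right) \left(-280 - 77\right)} = \frac{1}{8 \left(-77\right) \left(-357\right)} = \frac{1}{219912}$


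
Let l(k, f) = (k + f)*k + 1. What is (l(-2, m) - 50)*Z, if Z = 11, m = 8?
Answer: -671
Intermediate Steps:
l(k, f) = 1 + k*(f + k) (l(k, f) = (f + k)*k + 1 = k*(f + k) + 1 = 1 + k*(f + k))
(l(-2, m) - 50)*Z = ((1 + (-2)² + 8*(-2)) - 50)*11 = ((1 + 4 - 16) - 50)*11 = (-11 - 50)*11 = -61*11 = -671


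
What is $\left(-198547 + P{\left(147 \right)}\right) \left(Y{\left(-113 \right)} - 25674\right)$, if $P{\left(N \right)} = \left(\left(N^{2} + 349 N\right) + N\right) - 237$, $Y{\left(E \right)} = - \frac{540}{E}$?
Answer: $\frac{364680700950}{113} \approx 3.2273 \cdot 10^{9}$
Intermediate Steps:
$P{\left(N \right)} = -237 + N^{2} + 350 N$ ($P{\left(N \right)} = \left(N^{2} + 350 N\right) - 237 = -237 + N^{2} + 350 N$)
$\left(-198547 + P{\left(147 \right)}\right) \left(Y{\left(-113 \right)} - 25674\right) = \left(-198547 + \left(-237 + 147^{2} + 350 \cdot 147\right)\right) \left(- \frac{540}{-113} - 25674\right) = \left(-198547 + \left(-237 + 21609 + 51450\right)\right) \left(\left(-540\right) \left(- \frac{1}{113}\right) - 25674\right) = \left(-198547 + 72822\right) \left(\frac{540}{113} - 25674\right) = \left(-125725\right) \left(- \frac{2900622}{113}\right) = \frac{364680700950}{113}$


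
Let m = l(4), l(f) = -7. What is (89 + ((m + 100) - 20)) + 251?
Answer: 413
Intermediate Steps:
m = -7
(89 + ((m + 100) - 20)) + 251 = (89 + ((-7 + 100) - 20)) + 251 = (89 + (93 - 20)) + 251 = (89 + 73) + 251 = 162 + 251 = 413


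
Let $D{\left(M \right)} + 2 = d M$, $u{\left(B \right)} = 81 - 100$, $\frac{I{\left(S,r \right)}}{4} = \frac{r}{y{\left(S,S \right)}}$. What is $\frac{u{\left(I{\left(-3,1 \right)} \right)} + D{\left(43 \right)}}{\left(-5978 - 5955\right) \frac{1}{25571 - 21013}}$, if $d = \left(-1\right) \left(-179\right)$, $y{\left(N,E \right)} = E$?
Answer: $- \frac{34987208}{11933} \approx -2932.0$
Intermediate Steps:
$d = 179$
$I{\left(S,r \right)} = \frac{4 r}{S}$ ($I{\left(S,r \right)} = 4 \frac{r}{S} = \frac{4 r}{S}$)
$u{\left(B \right)} = -19$ ($u{\left(B \right)} = 81 - 100 = -19$)
$D{\left(M \right)} = -2 + 179 M$
$\frac{u{\left(I{\left(-3,1 \right)} \right)} + D{\left(43 \right)}}{\left(-5978 - 5955\right) \frac{1}{25571 - 21013}} = \frac{-19 + \left(-2 + 179 \cdot 43\right)}{\left(-5978 - 5955\right) \frac{1}{25571 - 21013}} = \frac{-19 + \left(-2 + 7697\right)}{\left(-11933\right) \frac{1}{4558}} = \frac{-19 + 7695}{\left(-11933\right) \frac{1}{4558}} = \frac{7676}{- \frac{11933}{4558}} = 7676 \left(- \frac{4558}{11933}\right) = - \frac{34987208}{11933}$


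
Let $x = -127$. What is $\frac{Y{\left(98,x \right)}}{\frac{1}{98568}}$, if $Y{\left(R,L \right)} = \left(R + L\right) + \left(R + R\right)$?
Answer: $16460856$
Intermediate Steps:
$Y{\left(R,L \right)} = L + 3 R$ ($Y{\left(R,L \right)} = \left(L + R\right) + 2 R = L + 3 R$)
$\frac{Y{\left(98,x \right)}}{\frac{1}{98568}} = \frac{-127 + 3 \cdot 98}{\frac{1}{98568}} = \left(-127 + 294\right) \frac{1}{\frac{1}{98568}} = 167 \cdot 98568 = 16460856$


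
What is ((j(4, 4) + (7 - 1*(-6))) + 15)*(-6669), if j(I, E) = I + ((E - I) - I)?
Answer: -186732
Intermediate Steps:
j(I, E) = E - I (j(I, E) = I + (E - 2*I) = E - I)
((j(4, 4) + (7 - 1*(-6))) + 15)*(-6669) = (((4 - 1*4) + (7 - 1*(-6))) + 15)*(-6669) = (((4 - 4) + (7 + 6)) + 15)*(-6669) = ((0 + 13) + 15)*(-6669) = (13 + 15)*(-6669) = 28*(-6669) = -186732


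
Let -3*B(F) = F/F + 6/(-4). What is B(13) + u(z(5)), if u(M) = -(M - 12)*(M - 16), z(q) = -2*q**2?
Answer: -24551/6 ≈ -4091.8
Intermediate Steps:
B(F) = 1/6 (B(F) = -(F/F + 6/(-4))/3 = -(1 + 6*(-1/4))/3 = -(1 - 3/2)/3 = -1/3*(-1/2) = 1/6)
u(M) = -(-16 + M)*(-12 + M) (u(M) = -(-12 + M)*(-16 + M) = -(-16 + M)*(-12 + M))
B(13) + u(z(5)) = 1/6 + (-192 - (-2*5**2)**2 + 28*(-2*5**2)) = 1/6 + (-192 - (-2*25)**2 + 28*(-2*25)) = 1/6 + (-192 - 1*(-50)**2 + 28*(-50)) = 1/6 + (-192 - 1*2500 - 1400) = 1/6 + (-192 - 2500 - 1400) = 1/6 - 4092 = -24551/6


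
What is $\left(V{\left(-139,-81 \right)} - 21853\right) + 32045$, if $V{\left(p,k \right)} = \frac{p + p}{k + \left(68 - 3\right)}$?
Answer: $\frac{81675}{8} \approx 10209.0$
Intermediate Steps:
$V{\left(p,k \right)} = \frac{2 p}{65 + k}$ ($V{\left(p,k \right)} = \frac{2 p}{k + \left(68 - 3\right)} = \frac{2 p}{k + 65} = \frac{2 p}{65 + k}$)
$\left(V{\left(-139,-81 \right)} - 21853\right) + 32045 = \left(2 \left(-139\right) \frac{1}{65 - 81} - 21853\right) + 32045 = \left(2 \left(-139\right) \frac{1}{-16} - 21853\right) + 32045 = \left(2 \left(-139\right) \left(- \frac{1}{16}\right) - 21853\right) + 32045 = \left(\frac{139}{8} - 21853\right) + 32045 = - \frac{174685}{8} + 32045 = \frac{81675}{8}$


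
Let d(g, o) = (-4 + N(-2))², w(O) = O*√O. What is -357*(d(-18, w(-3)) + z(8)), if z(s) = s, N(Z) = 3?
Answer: -3213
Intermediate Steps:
w(O) = O^(3/2)
d(g, o) = 1 (d(g, o) = (-4 + 3)² = (-1)² = 1)
-357*(d(-18, w(-3)) + z(8)) = -357*(1 + 8) = -357*9 = -3213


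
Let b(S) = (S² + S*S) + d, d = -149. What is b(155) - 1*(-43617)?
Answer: 91518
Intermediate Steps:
b(S) = -149 + 2*S² (b(S) = (S² + S*S) - 149 = (S² + S²) - 149 = 2*S² - 149 = -149 + 2*S²)
b(155) - 1*(-43617) = (-149 + 2*155²) - 1*(-43617) = (-149 + 2*24025) + 43617 = (-149 + 48050) + 43617 = 47901 + 43617 = 91518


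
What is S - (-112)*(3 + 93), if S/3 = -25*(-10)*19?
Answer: 25002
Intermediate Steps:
S = 14250 (S = 3*(-25*(-10)*19) = 3*(250*19) = 3*4750 = 14250)
S - (-112)*(3 + 93) = 14250 - (-112)*(3 + 93) = 14250 - (-112)*96 = 14250 - 1*(-10752) = 14250 + 10752 = 25002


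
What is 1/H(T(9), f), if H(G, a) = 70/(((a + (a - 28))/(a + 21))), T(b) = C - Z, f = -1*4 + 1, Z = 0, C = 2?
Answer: -17/630 ≈ -0.026984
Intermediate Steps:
f = -3 (f = -4 + 1 = -3)
T(b) = 2 (T(b) = 2 - 1*0 = 2 + 0 = 2)
H(G, a) = 70*(21 + a)/(-28 + 2*a) (H(G, a) = 70/(((a + (-28 + a))/(21 + a))) = 70/(((-28 + 2*a)/(21 + a))) = 70*((21 + a)/(-28 + 2*a)) = 70*(21 + a)/(-28 + 2*a))
1/H(T(9), f) = 1/(35*(21 - 3)/(-14 - 3)) = 1/(35*18/(-17)) = 1/(35*(-1/17)*18) = 1/(-630/17) = -17/630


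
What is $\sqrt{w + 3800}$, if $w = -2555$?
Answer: $\sqrt{1245} \approx 35.285$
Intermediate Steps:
$\sqrt{w + 3800} = \sqrt{-2555 + 3800} = \sqrt{1245}$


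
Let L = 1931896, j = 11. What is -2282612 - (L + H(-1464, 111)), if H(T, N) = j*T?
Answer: -4198404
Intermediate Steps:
H(T, N) = 11*T
-2282612 - (L + H(-1464, 111)) = -2282612 - (1931896 + 11*(-1464)) = -2282612 - (1931896 - 16104) = -2282612 - 1*1915792 = -2282612 - 1915792 = -4198404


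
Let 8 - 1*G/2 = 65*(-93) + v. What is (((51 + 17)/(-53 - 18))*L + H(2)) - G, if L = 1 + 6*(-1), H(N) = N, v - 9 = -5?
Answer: -858476/71 ≈ -12091.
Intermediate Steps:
v = 4 (v = 9 - 5 = 4)
G = 12098 (G = 16 - 2*(65*(-93) + 4) = 16 - 2*(-6045 + 4) = 16 - 2*(-6041) = 16 + 12082 = 12098)
L = -5 (L = 1 - 6 = -5)
(((51 + 17)/(-53 - 18))*L + H(2)) - G = (((51 + 17)/(-53 - 18))*(-5) + 2) - 1*12098 = ((68/(-71))*(-5) + 2) - 12098 = ((68*(-1/71))*(-5) + 2) - 12098 = (-68/71*(-5) + 2) - 12098 = (340/71 + 2) - 12098 = 482/71 - 12098 = -858476/71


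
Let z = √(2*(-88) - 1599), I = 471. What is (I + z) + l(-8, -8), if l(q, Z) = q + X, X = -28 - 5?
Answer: 430 + 5*I*√71 ≈ 430.0 + 42.131*I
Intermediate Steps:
X = -33
z = 5*I*√71 (z = √(-176 - 1599) = √(-1775) = 5*I*√71 ≈ 42.131*I)
l(q, Z) = -33 + q (l(q, Z) = q - 33 = -33 + q)
(I + z) + l(-8, -8) = (471 + 5*I*√71) + (-33 - 8) = (471 + 5*I*√71) - 41 = 430 + 5*I*√71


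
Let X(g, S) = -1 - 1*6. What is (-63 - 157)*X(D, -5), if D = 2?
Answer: 1540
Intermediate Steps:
X(g, S) = -7 (X(g, S) = -1 - 6 = -7)
(-63 - 157)*X(D, -5) = (-63 - 157)*(-7) = -220*(-7) = 1540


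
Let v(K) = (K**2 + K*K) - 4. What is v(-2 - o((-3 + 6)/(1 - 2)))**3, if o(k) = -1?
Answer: -8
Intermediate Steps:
v(K) = -4 + 2*K**2 (v(K) = (K**2 + K**2) - 4 = 2*K**2 - 4 = -4 + 2*K**2)
v(-2 - o((-3 + 6)/(1 - 2)))**3 = (-4 + 2*(-2 - 1*(-1))**2)**3 = (-4 + 2*(-2 + 1)**2)**3 = (-4 + 2*(-1)**2)**3 = (-4 + 2*1)**3 = (-4 + 2)**3 = (-2)**3 = -8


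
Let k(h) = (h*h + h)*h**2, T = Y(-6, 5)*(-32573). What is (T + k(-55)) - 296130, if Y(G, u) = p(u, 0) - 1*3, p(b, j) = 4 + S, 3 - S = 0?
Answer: 8557828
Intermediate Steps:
S = 3 (S = 3 - 1*0 = 3 + 0 = 3)
p(b, j) = 7 (p(b, j) = 4 + 3 = 7)
Y(G, u) = 4 (Y(G, u) = 7 - 1*3 = 7 - 3 = 4)
T = -130292 (T = 4*(-32573) = -130292)
k(h) = h**2*(h + h**2) (k(h) = (h**2 + h)*h**2 = (h + h**2)*h**2 = h**2*(h + h**2))
(T + k(-55)) - 296130 = (-130292 + (-55)**3*(1 - 55)) - 296130 = (-130292 - 166375*(-54)) - 296130 = (-130292 + 8984250) - 296130 = 8853958 - 296130 = 8557828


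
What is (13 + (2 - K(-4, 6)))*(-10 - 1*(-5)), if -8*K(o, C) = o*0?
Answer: -75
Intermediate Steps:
K(o, C) = 0 (K(o, C) = -o*0/8 = -⅛*0 = 0)
(13 + (2 - K(-4, 6)))*(-10 - 1*(-5)) = (13 + (2 - 1*0))*(-10 - 1*(-5)) = (13 + (2 + 0))*(-10 + 5) = (13 + 2)*(-5) = 15*(-5) = -75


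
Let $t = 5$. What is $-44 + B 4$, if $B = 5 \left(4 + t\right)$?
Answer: $136$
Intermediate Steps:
$B = 45$ ($B = 5 \left(4 + 5\right) = 5 \cdot 9 = 45$)
$-44 + B 4 = -44 + 45 \cdot 4 = -44 + 180 = 136$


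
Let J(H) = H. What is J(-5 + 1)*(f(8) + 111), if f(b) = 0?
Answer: -444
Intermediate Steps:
J(-5 + 1)*(f(8) + 111) = (-5 + 1)*(0 + 111) = -4*111 = -444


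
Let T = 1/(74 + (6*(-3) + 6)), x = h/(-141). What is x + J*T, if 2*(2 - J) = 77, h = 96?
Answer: -7399/5828 ≈ -1.2696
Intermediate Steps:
J = -73/2 (J = 2 - ½*77 = 2 - 77/2 = -73/2 ≈ -36.500)
x = -32/47 (x = 96/(-141) = 96*(-1/141) = -32/47 ≈ -0.68085)
T = 1/62 (T = 1/(74 + (-18 + 6)) = 1/(74 - 12) = 1/62 ≈ 0.016129)
x + J*T = -32/47 - 73/2*1/62 = -32/47 - 73/124 = -7399/5828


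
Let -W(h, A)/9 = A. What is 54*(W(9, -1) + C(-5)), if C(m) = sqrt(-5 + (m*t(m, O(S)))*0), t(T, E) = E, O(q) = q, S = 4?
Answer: 486 + 54*I*sqrt(5) ≈ 486.0 + 120.75*I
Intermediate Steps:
W(h, A) = -9*A
C(m) = I*sqrt(5) (C(m) = sqrt(-5 + (m*4)*0) = sqrt(-5 + (4*m)*0) = sqrt(-5 + 0) = sqrt(-5) = I*sqrt(5))
54*(W(9, -1) + C(-5)) = 54*(-9*(-1) + I*sqrt(5)) = 54*(9 + I*sqrt(5)) = 486 + 54*I*sqrt(5)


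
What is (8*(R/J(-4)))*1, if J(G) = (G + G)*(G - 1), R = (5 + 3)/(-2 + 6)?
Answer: ⅖ ≈ 0.40000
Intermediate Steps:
R = 2 (R = 8/4 = 8*(¼) = 2)
J(G) = 2*G*(-1 + G) (J(G) = (2*G)*(-1 + G) = 2*G*(-1 + G))
(8*(R/J(-4)))*1 = (8*(2/((2*(-4)*(-1 - 4)))))*1 = (8*(2/((2*(-4)*(-5)))))*1 = (8*(2/40))*1 = (8*(2*(1/40)))*1 = (8*(1/20))*1 = (⅖)*1 = ⅖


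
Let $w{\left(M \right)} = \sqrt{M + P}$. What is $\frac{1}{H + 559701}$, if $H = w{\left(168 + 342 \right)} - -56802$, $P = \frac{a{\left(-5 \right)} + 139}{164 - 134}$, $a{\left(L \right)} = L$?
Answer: $\frac{9247545}{5701139227418} - \frac{\sqrt{115755}}{5701139227418} \approx 1.622 \cdot 10^{-6}$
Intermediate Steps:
$P = \frac{67}{15}$ ($P = \frac{-5 + 139}{164 - 134} = \frac{134}{30} = 134 \cdot \frac{1}{30} = \frac{67}{15} \approx 4.4667$)
$w{\left(M \right)} = \sqrt{\frac{67}{15} + M}$ ($w{\left(M \right)} = \sqrt{M + \frac{67}{15}} = \sqrt{\frac{67}{15} + M}$)
$H = 56802 + \frac{\sqrt{115755}}{15}$ ($H = \frac{\sqrt{1005 + 225 \left(168 + 342\right)}}{15} - -56802 = \frac{\sqrt{1005 + 225 \cdot 510}}{15} + 56802 = \frac{\sqrt{1005 + 114750}}{15} + 56802 = \frac{\sqrt{115755}}{15} + 56802 = 56802 + \frac{\sqrt{115755}}{15} \approx 56825.0$)
$\frac{1}{H + 559701} = \frac{1}{\left(56802 + \frac{\sqrt{115755}}{15}\right) + 559701} = \frac{1}{616503 + \frac{\sqrt{115755}}{15}}$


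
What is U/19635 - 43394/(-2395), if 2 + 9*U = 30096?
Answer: 1548089168/84646485 ≈ 18.289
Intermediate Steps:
U = 30094/9 (U = -2/9 + (⅑)*30096 = -2/9 + 3344 = 30094/9 ≈ 3343.8)
U/19635 - 43394/(-2395) = (30094/9)/19635 - 43394/(-2395) = (30094/9)*(1/19635) - 43394*(-1/2395) = 30094/176715 + 43394/2395 = 1548089168/84646485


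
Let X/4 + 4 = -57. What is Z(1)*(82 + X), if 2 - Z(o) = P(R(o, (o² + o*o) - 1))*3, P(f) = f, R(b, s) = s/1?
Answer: 162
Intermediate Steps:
R(b, s) = s (R(b, s) = s*1 = s)
X = -244 (X = -16 + 4*(-57) = -16 - 228 = -244)
Z(o) = 5 - 6*o² (Z(o) = 2 - ((o² + o*o) - 1)*3 = 2 - ((o² + o²) - 1)*3 = 2 - (2*o² - 1)*3 = 2 - (-1 + 2*o²)*3 = 2 - (-3 + 6*o²) = 2 + (3 - 6*o²) = 5 - 6*o²)
Z(1)*(82 + X) = (5 - 6*1²)*(82 - 244) = (5 - 6*1)*(-162) = (5 - 6)*(-162) = -1*(-162) = 162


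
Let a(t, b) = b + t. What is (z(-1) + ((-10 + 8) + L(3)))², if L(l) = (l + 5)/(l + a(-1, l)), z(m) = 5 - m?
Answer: 784/25 ≈ 31.360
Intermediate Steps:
L(l) = (5 + l)/(-1 + 2*l) (L(l) = (l + 5)/(l + (l - 1)) = (5 + l)/(l + (-1 + l)) = (5 + l)/(-1 + 2*l))
(z(-1) + ((-10 + 8) + L(3)))² = ((5 - 1*(-1)) + ((-10 + 8) + (5 + 3)/(-1 + 2*3)))² = ((5 + 1) + (-2 + 8/(-1 + 6)))² = (6 + (-2 + 8/5))² = (6 - ⅖)² = (28/5)² = 784/25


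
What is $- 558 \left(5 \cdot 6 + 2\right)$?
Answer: $-17856$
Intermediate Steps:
$- 558 \left(5 \cdot 6 + 2\right) = - 558 \left(30 + 2\right) = \left(-558\right) 32 = -17856$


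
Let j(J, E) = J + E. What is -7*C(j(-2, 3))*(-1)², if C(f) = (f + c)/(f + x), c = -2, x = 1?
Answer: 7/2 ≈ 3.5000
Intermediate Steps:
j(J, E) = E + J
C(f) = (-2 + f)/(1 + f) (C(f) = (f - 2)/(f + 1) = (-2 + f)/(1 + f))
-7*C(j(-2, 3))*(-1)² = -7*(-2 + (3 - 2))/(1 + (3 - 2))*(-1)² = -7*(-2 + 1)/(1 + 1)*1 = -7*(-1)/2*1 = -7*(-½)*1 = (7/2)*1 = 7/2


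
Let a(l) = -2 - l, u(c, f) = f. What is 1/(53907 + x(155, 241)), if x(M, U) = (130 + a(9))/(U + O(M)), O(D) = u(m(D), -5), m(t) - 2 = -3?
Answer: 236/12722171 ≈ 1.8550e-5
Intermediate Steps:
m(t) = -1 (m(t) = 2 - 3 = -1)
O(D) = -5
x(M, U) = 119/(-5 + U) (x(M, U) = (130 + (-2 - 1*9))/(U - 5) = (130 + (-2 - 9))/(-5 + U) = (130 - 11)/(-5 + U) = 119/(-5 + U))
1/(53907 + x(155, 241)) = 1/(53907 + 119/(-5 + 241)) = 1/(53907 + 119/236) = 1/(12722171/236) = 236/12722171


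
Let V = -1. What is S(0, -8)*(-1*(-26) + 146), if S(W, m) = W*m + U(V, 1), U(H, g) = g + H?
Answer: 0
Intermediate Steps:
U(H, g) = H + g
S(W, m) = W*m (S(W, m) = W*m + (-1 + 1) = W*m + 0 = W*m)
S(0, -8)*(-1*(-26) + 146) = (0*(-8))*(-1*(-26) + 146) = 0*(26 + 146) = 0*172 = 0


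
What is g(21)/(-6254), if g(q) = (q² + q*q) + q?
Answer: -903/6254 ≈ -0.14439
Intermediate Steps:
g(q) = q + 2*q² (g(q) = (q² + q²) + q = 2*q² + q = q + 2*q²)
g(21)/(-6254) = (21*(1 + 2*21))/(-6254) = (21*(1 + 42))*(-1/6254) = (21*43)*(-1/6254) = 903*(-1/6254) = -903/6254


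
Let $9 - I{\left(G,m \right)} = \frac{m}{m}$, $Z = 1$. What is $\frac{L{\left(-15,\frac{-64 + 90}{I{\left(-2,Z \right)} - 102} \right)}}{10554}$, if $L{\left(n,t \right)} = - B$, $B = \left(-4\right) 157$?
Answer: $\frac{314}{5277} \approx 0.059503$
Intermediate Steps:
$I{\left(G,m \right)} = 8$ ($I{\left(G,m \right)} = 9 - \frac{m}{m} = 9 - 1 = 8$)
$B = -628$
$L{\left(n,t \right)} = 628$ ($L{\left(n,t \right)} = \left(-1\right) \left(-628\right) = 628$)
$\frac{L{\left(-15,\frac{-64 + 90}{I{\left(-2,Z \right)} - 102} \right)}}{10554} = \frac{628}{10554} = 628 \cdot \frac{1}{10554} = \frac{314}{5277}$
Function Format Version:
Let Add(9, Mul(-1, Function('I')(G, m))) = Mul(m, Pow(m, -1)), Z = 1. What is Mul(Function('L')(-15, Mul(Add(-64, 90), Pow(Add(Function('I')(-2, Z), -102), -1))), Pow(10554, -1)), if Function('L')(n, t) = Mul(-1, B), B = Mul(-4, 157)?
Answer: Rational(314, 5277) ≈ 0.059503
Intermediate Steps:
Function('I')(G, m) = 8 (Function('I')(G, m) = Add(9, Mul(-1, Mul(m, Pow(m, -1)))) = Add(9, Mul(-1, 1)) = Add(9, -1) = 8)
B = -628
Function('L')(n, t) = 628 (Function('L')(n, t) = Mul(-1, -628) = 628)
Mul(Function('L')(-15, Mul(Add(-64, 90), Pow(Add(Function('I')(-2, Z), -102), -1))), Pow(10554, -1)) = Mul(628, Pow(10554, -1)) = Mul(628, Rational(1, 10554)) = Rational(314, 5277)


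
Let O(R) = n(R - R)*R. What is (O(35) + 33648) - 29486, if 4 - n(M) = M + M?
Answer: 4302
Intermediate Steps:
n(M) = 4 - 2*M (n(M) = 4 - (M + M) = 4 - 2*M)
O(R) = 4*R (O(R) = (4 - 2*(R - R))*R = (4 - 2*0)*R = (4 + 0)*R = 4*R)
(O(35) + 33648) - 29486 = (4*35 + 33648) - 29486 = (140 + 33648) - 29486 = 33788 - 29486 = 4302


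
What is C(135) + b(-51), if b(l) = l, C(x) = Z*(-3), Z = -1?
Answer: -48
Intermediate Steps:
C(x) = 3 (C(x) = -1*(-3) = 3)
C(135) + b(-51) = 3 - 51 = -48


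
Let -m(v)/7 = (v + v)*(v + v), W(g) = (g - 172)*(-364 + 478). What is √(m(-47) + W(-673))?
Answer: I*√158182 ≈ 397.72*I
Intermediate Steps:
W(g) = -19608 + 114*g (W(g) = (-172 + g)*114 = -19608 + 114*g)
m(v) = -28*v² (m(v) = -7*(v + v)*(v + v) = -7*2*v*2*v = -28*v²)
√(m(-47) + W(-673)) = √(-28*(-47)² + (-19608 + 114*(-673))) = √(-28*2209 + (-19608 - 76722)) = √(-61852 - 96330) = √(-158182) = I*√158182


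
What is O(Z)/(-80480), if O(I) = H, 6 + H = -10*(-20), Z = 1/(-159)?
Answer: -97/40240 ≈ -0.0024105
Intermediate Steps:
Z = -1/159 ≈ -0.0062893
H = 194 (H = -6 - 10*(-20) = -6 + 200 = 194)
O(I) = 194
O(Z)/(-80480) = 194/(-80480) = 194*(-1/80480) = -97/40240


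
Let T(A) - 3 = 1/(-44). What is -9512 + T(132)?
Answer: -418397/44 ≈ -9509.0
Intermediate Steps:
T(A) = 131/44 (T(A) = 3 + 1/(-44) = 3 - 1/44 = 131/44)
-9512 + T(132) = -9512 + 131/44 = -418397/44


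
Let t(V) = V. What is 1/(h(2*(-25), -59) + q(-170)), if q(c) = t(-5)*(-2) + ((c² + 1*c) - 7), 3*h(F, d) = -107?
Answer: 3/86092 ≈ 3.4846e-5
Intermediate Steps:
h(F, d) = -107/3 (h(F, d) = (⅓)*(-107) = -107/3)
q(c) = 3 + c + c² (q(c) = -5*(-2) + ((c² + 1*c) - 7) = 10 + ((c² + c) - 7) = 10 + ((c + c²) - 7) = 10 + (-7 + c + c²) = 3 + c + c²)
1/(h(2*(-25), -59) + q(-170)) = 1/(-107/3 + (3 - 170 + (-170)²)) = 1/(-107/3 + (3 - 170 + 28900)) = 1/(-107/3 + 28733) = 1/(86092/3) = 3/86092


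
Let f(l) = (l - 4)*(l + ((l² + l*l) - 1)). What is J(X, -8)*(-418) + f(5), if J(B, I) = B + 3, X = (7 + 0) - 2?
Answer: -3290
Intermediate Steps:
X = 5 (X = 7 - 2 = 5)
J(B, I) = 3 + B
f(l) = (-4 + l)*(-1 + l + 2*l²) (f(l) = (-4 + l)*(l + ((l² + l²) - 1)) = (-4 + l)*(l + (2*l² - 1)) = (-4 + l)*(l + (-1 + 2*l²)) = (-4 + l)*(-1 + l + 2*l²))
J(X, -8)*(-418) + f(5) = (3 + 5)*(-418) + (4 - 7*5² - 5*5 + 2*5³) = 8*(-418) + (4 - 7*25 - 25 + 2*125) = -3344 + (4 - 175 - 25 + 250) = -3344 + 54 = -3290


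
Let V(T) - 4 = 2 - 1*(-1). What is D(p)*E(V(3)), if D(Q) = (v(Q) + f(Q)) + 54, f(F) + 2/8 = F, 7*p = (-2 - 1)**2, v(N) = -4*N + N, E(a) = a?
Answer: 1433/4 ≈ 358.25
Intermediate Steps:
V(T) = 7 (V(T) = 4 + (2 - 1*(-1)) = 4 + (2 + 1) = 4 + 3 = 7)
v(N) = -3*N
p = 9/7 (p = (-2 - 1)**2/7 = (1/7)*(-3)**2 = (1/7)*9 = 9/7 ≈ 1.2857)
f(F) = -1/4 + F
D(Q) = 215/4 - 2*Q (D(Q) = (-3*Q + (-1/4 + Q)) + 54 = (-1/4 - 2*Q) + 54 = 215/4 - 2*Q)
D(p)*E(V(3)) = (215/4 - 2*9/7)*7 = (215/4 - 18/7)*7 = (1433/28)*7 = 1433/4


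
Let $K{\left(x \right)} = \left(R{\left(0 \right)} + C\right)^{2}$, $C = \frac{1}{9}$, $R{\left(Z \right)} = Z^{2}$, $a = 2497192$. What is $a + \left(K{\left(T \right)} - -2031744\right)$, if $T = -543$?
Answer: $\frac{366843817}{81} \approx 4.5289 \cdot 10^{6}$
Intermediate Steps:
$C = \frac{1}{9} \approx 0.11111$
$K{\left(x \right)} = \frac{1}{81}$ ($K{\left(x \right)} = \left(0^{2} + \frac{1}{9}\right)^{2} = \left(0 + \frac{1}{9}\right)^{2} = \left(\frac{1}{9}\right)^{2} = \frac{1}{81}$)
$a + \left(K{\left(T \right)} - -2031744\right) = 2497192 + \left(\frac{1}{81} - -2031744\right) = 2497192 + \left(\frac{1}{81} + 2031744\right) = 2497192 + \frac{164571265}{81} = \frac{366843817}{81}$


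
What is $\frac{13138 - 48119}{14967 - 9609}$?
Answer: $- \frac{34981}{5358} \approx -6.5287$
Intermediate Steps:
$\frac{13138 - 48119}{14967 - 9609} = - \frac{34981}{5358}$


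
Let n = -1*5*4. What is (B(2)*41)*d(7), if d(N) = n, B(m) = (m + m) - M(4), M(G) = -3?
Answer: -5740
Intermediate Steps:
B(m) = 3 + 2*m (B(m) = (m + m) - 1*(-3) = 2*m + 3 = 3 + 2*m)
n = -20 (n = -5*4 = -20)
d(N) = -20
(B(2)*41)*d(7) = ((3 + 2*2)*41)*(-20) = ((3 + 4)*41)*(-20) = (7*41)*(-20) = 287*(-20) = -5740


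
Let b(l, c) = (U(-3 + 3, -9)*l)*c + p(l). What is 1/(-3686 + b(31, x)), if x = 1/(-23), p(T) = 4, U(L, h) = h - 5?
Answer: -23/84252 ≈ -0.00027299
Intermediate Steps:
U(L, h) = -5 + h
x = -1/23 ≈ -0.043478
b(l, c) = 4 - 14*c*l (b(l, c) = ((-5 - 9)*l)*c + 4 = (-14*l)*c + 4 = -14*c*l + 4 = 4 - 14*c*l)
1/(-3686 + b(31, x)) = 1/(-3686 + (4 - 14*(-1/23)*31)) = 1/(-3686 + (4 + 434/23)) = 1/(-3686 + 526/23) = 1/(-84252/23) = -23/84252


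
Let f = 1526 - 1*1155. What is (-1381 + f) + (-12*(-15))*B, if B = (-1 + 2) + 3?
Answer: -290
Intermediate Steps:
B = 4 (B = 1 + 3 = 4)
f = 371 (f = 1526 - 1155 = 371)
(-1381 + f) + (-12*(-15))*B = (-1381 + 371) - 12*(-15)*4 = -1010 + 180*4 = -1010 + 720 = -290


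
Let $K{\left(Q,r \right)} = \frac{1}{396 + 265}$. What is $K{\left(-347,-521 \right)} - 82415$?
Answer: $- \frac{54476314}{661} \approx -82415.0$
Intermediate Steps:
$K{\left(Q,r \right)} = \frac{1}{661}$
$K{\left(-347,-521 \right)} - 82415 = \frac{1}{661} - 82415 = - \frac{54476314}{661}$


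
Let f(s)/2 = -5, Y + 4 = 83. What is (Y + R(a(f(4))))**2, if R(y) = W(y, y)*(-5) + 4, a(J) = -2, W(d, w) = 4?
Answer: 3969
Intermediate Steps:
Y = 79 (Y = -4 + 83 = 79)
f(s) = -10 (f(s) = 2*(-5) = -10)
R(y) = -16 (R(y) = 4*(-5) + 4 = -20 + 4 = -16)
(Y + R(a(f(4))))**2 = (79 - 16)**2 = 63**2 = 3969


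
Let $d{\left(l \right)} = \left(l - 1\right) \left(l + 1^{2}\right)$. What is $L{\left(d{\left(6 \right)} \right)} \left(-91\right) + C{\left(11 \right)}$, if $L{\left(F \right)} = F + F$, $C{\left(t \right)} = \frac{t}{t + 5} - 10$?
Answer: $- \frac{102069}{16} \approx -6379.3$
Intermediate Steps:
$d{\left(l \right)} = \left(1 + l\right) \left(-1 + l\right)$ ($d{\left(l \right)} = \left(-1 + l\right) \left(l + 1\right) = \left(-1 + l\right) \left(1 + l\right) = \left(1 + l\right) \left(-1 + l\right)$)
$C{\left(t \right)} = -10 + \frac{t}{5 + t}$ ($C{\left(t \right)} = \frac{t}{5 + t} - 10 = -10 + \frac{t}{5 + t}$)
$L{\left(F \right)} = 2 F$
$L{\left(d{\left(6 \right)} \right)} \left(-91\right) + C{\left(11 \right)} = 2 \left(-1 + 6^{2}\right) \left(-91\right) + \frac{-50 - 99}{5 + 11} = 2 \left(-1 + 36\right) \left(-91\right) + \frac{-50 - 99}{16} = 2 \cdot 35 \left(-91\right) + \frac{1}{16} \left(-149\right) = 70 \left(-91\right) - \frac{149}{16} = -6370 - \frac{149}{16} = - \frac{102069}{16}$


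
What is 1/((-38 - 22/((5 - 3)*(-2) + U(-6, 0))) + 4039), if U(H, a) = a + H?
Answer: 5/20016 ≈ 0.00024980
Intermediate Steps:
U(H, a) = H + a
1/((-38 - 22/((5 - 3)*(-2) + U(-6, 0))) + 4039) = 1/((-38 - 22/((5 - 3)*(-2) + (-6 + 0))) + 4039) = 1/((-38 - 22/(2*(-2) - 6)) + 4039) = 1/((-38 - 22/(-4 - 6)) + 4039) = 1/((-38 - 22/(-10)) + 4039) = 1/((-38 - ⅒*(-22)) + 4039) = 1/((-38 + 11/5) + 4039) = 1/(-179/5 + 4039) = 1/(20016/5) = 5/20016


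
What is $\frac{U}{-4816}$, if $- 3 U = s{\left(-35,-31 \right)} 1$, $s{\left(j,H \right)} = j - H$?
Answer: $- \frac{1}{3612} \approx -0.00027685$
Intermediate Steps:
$U = \frac{4}{3}$ ($U = - \frac{\left(-35 - -31\right) 1}{3} = - \frac{\left(-35 + 31\right) 1}{3} = - \frac{\left(-4\right) 1}{3} = \left(- \frac{1}{3}\right) \left(-4\right) = \frac{4}{3} \approx 1.3333$)
$\frac{U}{-4816} = \frac{4}{3 \left(-4816\right)} = \frac{4}{3} \left(- \frac{1}{4816}\right) = - \frac{1}{3612}$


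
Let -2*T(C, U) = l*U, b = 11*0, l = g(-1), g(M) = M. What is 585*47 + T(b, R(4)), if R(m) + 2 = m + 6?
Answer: 27499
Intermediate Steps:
R(m) = 4 + m (R(m) = -2 + (m + 6) = -2 + (6 + m) = 4 + m)
l = -1
b = 0
T(C, U) = U/2 (T(C, U) = -(-1)*U/2 = U/2)
585*47 + T(b, R(4)) = 585*47 + (4 + 4)/2 = 27495 + (½)*8 = 27495 + 4 = 27499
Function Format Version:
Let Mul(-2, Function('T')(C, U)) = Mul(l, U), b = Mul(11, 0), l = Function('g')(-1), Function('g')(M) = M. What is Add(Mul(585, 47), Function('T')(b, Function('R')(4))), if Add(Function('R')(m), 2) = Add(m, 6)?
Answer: 27499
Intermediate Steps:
Function('R')(m) = Add(4, m) (Function('R')(m) = Add(-2, Add(m, 6)) = Add(-2, Add(6, m)) = Add(4, m))
l = -1
b = 0
Function('T')(C, U) = Mul(Rational(1, 2), U) (Function('T')(C, U) = Mul(Rational(-1, 2), Mul(-1, U)) = Mul(Rational(1, 2), U))
Add(Mul(585, 47), Function('T')(b, Function('R')(4))) = Add(Mul(585, 47), Mul(Rational(1, 2), Add(4, 4))) = Add(27495, Mul(Rational(1, 2), 8)) = Add(27495, 4) = 27499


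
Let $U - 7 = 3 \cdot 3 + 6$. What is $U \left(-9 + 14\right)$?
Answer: $110$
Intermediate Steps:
$U = 22$ ($U = 7 + \left(3 \cdot 3 + 6\right) = 7 + \left(9 + 6\right) = 7 + 15 = 22$)
$U \left(-9 + 14\right) = 22 \left(-9 + 14\right) = 22 \cdot 5 = 110$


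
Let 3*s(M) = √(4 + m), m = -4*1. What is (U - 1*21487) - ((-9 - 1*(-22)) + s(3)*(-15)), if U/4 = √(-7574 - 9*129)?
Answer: -21500 + 4*I*√8735 ≈ -21500.0 + 373.84*I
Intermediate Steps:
m = -4
s(M) = 0 (s(M) = √(4 - 4)/3 = √0/3 = (⅓)*0 = 0)
U = 4*I*√8735 (U = 4*√(-7574 - 9*129) = 4*√(-7574 - 1161) = 4*√(-8735) = 4*(I*√8735) = 4*I*√8735 ≈ 373.84*I)
(U - 1*21487) - ((-9 - 1*(-22)) + s(3)*(-15)) = (4*I*√8735 - 1*21487) - ((-9 - 1*(-22)) + 0*(-15)) = (4*I*√8735 - 21487) - ((-9 + 22) + 0) = (-21487 + 4*I*√8735) - (13 + 0) = (-21487 + 4*I*√8735) - 1*13 = (-21487 + 4*I*√8735) - 13 = -21500 + 4*I*√8735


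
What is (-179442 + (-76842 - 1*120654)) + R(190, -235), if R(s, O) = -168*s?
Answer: -408858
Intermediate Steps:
(-179442 + (-76842 - 1*120654)) + R(190, -235) = (-179442 + (-76842 - 1*120654)) - 168*190 = (-179442 + (-76842 - 120654)) - 31920 = (-179442 - 197496) - 31920 = -376938 - 31920 = -408858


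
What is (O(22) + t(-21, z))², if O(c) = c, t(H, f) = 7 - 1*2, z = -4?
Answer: 729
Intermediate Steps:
t(H, f) = 5 (t(H, f) = 7 - 2 = 5)
(O(22) + t(-21, z))² = (22 + 5)² = 27² = 729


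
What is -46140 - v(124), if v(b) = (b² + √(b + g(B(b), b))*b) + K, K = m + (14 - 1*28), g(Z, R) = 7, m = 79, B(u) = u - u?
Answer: -61581 - 124*√131 ≈ -63000.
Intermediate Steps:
B(u) = 0
K = 65 (K = 79 + (14 - 1*28) = 79 + (14 - 28) = 79 - 14 = 65)
v(b) = 65 + b² + b*√(7 + b) (v(b) = (b² + √(b + 7)*b) + 65 = (b² + √(7 + b)*b) + 65 = (b² + b*√(7 + b)) + 65 = 65 + b² + b*√(7 + b))
-46140 - v(124) = -46140 - (65 + 124² + 124*√(7 + 124)) = -46140 - (65 + 15376 + 124*√131) = -46140 - (15441 + 124*√131) = -46140 + (-15441 - 124*√131) = -61581 - 124*√131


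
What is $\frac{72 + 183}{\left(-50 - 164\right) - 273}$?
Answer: $- \frac{255}{487} \approx -0.52361$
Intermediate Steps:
$\frac{72 + 183}{\left(-50 - 164\right) - 273} = \frac{255}{\left(-50 - 164\right) - 273} = \frac{255}{-214 - 273} = \frac{255}{-487} = 255 \left(- \frac{1}{487}\right) = - \frac{255}{487}$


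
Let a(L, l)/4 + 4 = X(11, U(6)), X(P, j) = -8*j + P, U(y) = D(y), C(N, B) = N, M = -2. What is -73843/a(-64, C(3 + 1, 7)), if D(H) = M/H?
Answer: -221529/116 ≈ -1909.7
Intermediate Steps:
D(H) = -2/H
U(y) = -2/y
X(P, j) = P - 8*j
a(L, l) = 116/3 (a(L, l) = -16 + 4*(11 - (-16)/6) = -16 + 4*(11 - 8*(-⅓)) = -16 + 4*(11 + 8/3) = -16 + 4*(41/3) = -16 + 164/3 = 116/3)
-73843/a(-64, C(3 + 1, 7)) = -73843/116/3 = -73843*3/116 = -221529/116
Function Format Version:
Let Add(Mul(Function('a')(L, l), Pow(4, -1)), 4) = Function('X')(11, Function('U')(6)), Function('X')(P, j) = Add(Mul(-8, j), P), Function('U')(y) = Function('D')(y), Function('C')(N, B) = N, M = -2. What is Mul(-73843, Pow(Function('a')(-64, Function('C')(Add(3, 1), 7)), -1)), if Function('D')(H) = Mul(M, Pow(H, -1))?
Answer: Rational(-221529, 116) ≈ -1909.7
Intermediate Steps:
Function('D')(H) = Mul(-2, Pow(H, -1))
Function('U')(y) = Mul(-2, Pow(y, -1))
Function('X')(P, j) = Add(P, Mul(-8, j))
Function('a')(L, l) = Rational(116, 3) (Function('a')(L, l) = Add(-16, Mul(4, Add(11, Mul(-8, Mul(-2, Pow(6, -1)))))) = Add(-16, Mul(4, Add(11, Mul(-8, Mul(-2, Rational(1, 6)))))) = Add(-16, Mul(4, Add(11, Mul(-8, Rational(-1, 3))))) = Add(-16, Mul(4, Add(11, Rational(8, 3)))) = Add(-16, Mul(4, Rational(41, 3))) = Add(-16, Rational(164, 3)) = Rational(116, 3))
Mul(-73843, Pow(Function('a')(-64, Function('C')(Add(3, 1), 7)), -1)) = Mul(-73843, Pow(Rational(116, 3), -1)) = Mul(-73843, Rational(3, 116)) = Rational(-221529, 116)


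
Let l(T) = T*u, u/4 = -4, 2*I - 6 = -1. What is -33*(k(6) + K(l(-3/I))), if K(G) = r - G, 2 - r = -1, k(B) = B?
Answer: 1683/5 ≈ 336.60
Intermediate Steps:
I = 5/2 (I = 3 + (½)*(-1) = 3 - ½ = 5/2 ≈ 2.5000)
u = -16 (u = 4*(-4) = -16)
r = 3 (r = 2 - 1*(-1) = 2 + 1 = 3)
l(T) = -16*T (l(T) = T*(-16) = -16*T)
K(G) = 3 - G
-33*(k(6) + K(l(-3/I))) = -33*(6 + (3 - (-16)*(-3/5/2))) = -33*(6 + (3 - (-16)*(-3*⅖))) = -33*(6 + (3 - (-16)*(-6)/5)) = -33*(6 + (3 - 1*96/5)) = -33*(6 + (3 - 96/5)) = -33*(6 - 81/5) = -33*(-51/5) = 1683/5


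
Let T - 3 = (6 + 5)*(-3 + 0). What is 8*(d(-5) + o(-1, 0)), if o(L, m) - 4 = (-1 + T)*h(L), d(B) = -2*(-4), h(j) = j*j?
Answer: -152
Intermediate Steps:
h(j) = j²
d(B) = 8
T = -30 (T = 3 + (6 + 5)*(-3 + 0) = 3 + 11*(-3) = 3 - 33 = -30)
o(L, m) = 4 - 31*L² (o(L, m) = 4 + (-1 - 30)*L² = 4 - 31*L²)
8*(d(-5) + o(-1, 0)) = 8*(8 + (4 - 31*(-1)²)) = 8*(8 + (4 - 31*1)) = 8*(8 + (4 - 31)) = 8*(8 - 27) = 8*(-19) = -152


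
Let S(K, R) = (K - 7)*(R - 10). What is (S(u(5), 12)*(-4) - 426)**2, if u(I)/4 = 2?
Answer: 188356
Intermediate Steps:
u(I) = 8 (u(I) = 4*2 = 8)
S(K, R) = (-10 + R)*(-7 + K) (S(K, R) = (-7 + K)*(-10 + R) = (-10 + R)*(-7 + K))
(S(u(5), 12)*(-4) - 426)**2 = ((70 - 10*8 - 7*12 + 8*12)*(-4) - 426)**2 = ((70 - 80 - 84 + 96)*(-4) - 426)**2 = (2*(-4) - 426)**2 = (-8 - 426)**2 = (-434)**2 = 188356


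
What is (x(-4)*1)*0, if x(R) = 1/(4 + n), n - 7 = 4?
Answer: 0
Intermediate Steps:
n = 11 (n = 7 + 4 = 11)
x(R) = 1/15 (x(R) = 1/(4 + 11) = 1/15)
(x(-4)*1)*0 = ((1/15)*1)*0 = (1/15)*0 = 0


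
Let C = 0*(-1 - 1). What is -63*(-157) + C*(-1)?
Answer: 9891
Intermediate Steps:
C = 0 (C = 0*(-2) = 0)
-63*(-157) + C*(-1) = -63*(-157) + 0*(-1) = 9891 + 0 = 9891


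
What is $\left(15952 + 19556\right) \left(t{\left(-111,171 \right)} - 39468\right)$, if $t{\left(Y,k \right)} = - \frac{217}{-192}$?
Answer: $- \frac{22422233801}{16} \approx -1.4014 \cdot 10^{9}$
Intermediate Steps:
$t{\left(Y,k \right)} = \frac{217}{192}$ ($t{\left(Y,k \right)} = \left(-217\right) \left(- \frac{1}{192}\right) = \frac{217}{192}$)
$\left(15952 + 19556\right) \left(t{\left(-111,171 \right)} - 39468\right) = \left(15952 + 19556\right) \left(\frac{217}{192} - 39468\right) = 35508 \left(- \frac{7577639}{192}\right) = - \frac{22422233801}{16}$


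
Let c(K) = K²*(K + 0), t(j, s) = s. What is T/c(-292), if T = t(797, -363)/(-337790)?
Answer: -363/8409987355520 ≈ -4.3163e-11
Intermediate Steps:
c(K) = K³ (c(K) = K²*K = K³)
T = 363/337790 (T = -363/(-337790) = -363*(-1/337790) = 363/337790 ≈ 0.0010746)
T/c(-292) = 363/(337790*((-292)³)) = (363/337790)/(-24897088) = (363/337790)*(-1/24897088) = -363/8409987355520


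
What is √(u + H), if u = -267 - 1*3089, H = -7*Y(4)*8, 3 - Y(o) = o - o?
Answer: 2*I*√881 ≈ 59.363*I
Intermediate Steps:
Y(o) = 3 (Y(o) = 3 - (o - o) = 3 - 1*0 = 3 + 0 = 3)
H = -168 (H = -7*3*8 = -21*8 = -168)
u = -3356 (u = -267 - 3089 = -3356)
√(u + H) = √(-3356 - 168) = √(-3524) = 2*I*√881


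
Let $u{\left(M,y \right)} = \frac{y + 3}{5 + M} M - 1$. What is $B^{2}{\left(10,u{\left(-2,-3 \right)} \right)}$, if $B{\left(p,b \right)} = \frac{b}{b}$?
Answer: $1$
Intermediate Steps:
$u{\left(M,y \right)} = -1 + \frac{M \left(3 + y\right)}{5 + M}$ ($u{\left(M,y \right)} = \frac{3 + y}{5 + M} M - 1 = \frac{M \left(3 + y\right)}{5 + M} - 1 = -1 + \frac{M \left(3 + y\right)}{5 + M}$)
$B{\left(p,b \right)} = 1$
$B^{2}{\left(10,u{\left(-2,-3 \right)} \right)} = 1^{2} = 1$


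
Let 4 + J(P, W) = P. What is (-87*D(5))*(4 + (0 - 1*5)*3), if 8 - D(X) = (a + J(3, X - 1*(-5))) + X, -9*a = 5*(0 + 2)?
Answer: 14674/3 ≈ 4891.3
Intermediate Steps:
J(P, W) = -4 + P
a = -10/9 (a = -5*(0 + 2)/9 = -5*2/9 = -⅑*10 = -10/9 ≈ -1.1111)
D(X) = 91/9 - X (D(X) = 8 - ((-10/9 + (-4 + 3)) + X) = 8 - ((-10/9 - 1) + X) = 8 - (-19/9 + X) = 8 + (19/9 - X) = 91/9 - X)
(-87*D(5))*(4 + (0 - 1*5)*3) = (-87*(91/9 - 1*5))*(4 + (0 - 1*5)*3) = (-87*(91/9 - 5))*(4 + (0 - 5)*3) = (-87*46/9)*(4 - 5*3) = -1334*(4 - 15)/3 = -1334/3*(-11) = 14674/3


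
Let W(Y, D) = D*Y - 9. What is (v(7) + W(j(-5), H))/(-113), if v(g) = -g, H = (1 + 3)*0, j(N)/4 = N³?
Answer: 16/113 ≈ 0.14159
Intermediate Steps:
j(N) = 4*N³
H = 0 (H = 4*0 = 0)
W(Y, D) = -9 + D*Y
(v(7) + W(j(-5), H))/(-113) = (-1*7 + (-9 + 0*(4*(-5)³)))/(-113) = -(-7 + (-9 + 0*(4*(-125))))/113 = -(-7 + (-9 + 0*(-500)))/113 = -(-7 + (-9 + 0))/113 = -(-7 - 9)/113 = -1/113*(-16) = 16/113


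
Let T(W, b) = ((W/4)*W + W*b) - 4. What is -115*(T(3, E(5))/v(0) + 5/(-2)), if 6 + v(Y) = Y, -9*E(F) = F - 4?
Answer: 17825/72 ≈ 247.57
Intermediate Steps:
E(F) = 4/9 - F/9 (E(F) = -(F - 4)/9 = -(-4 + F)/9 = 4/9 - F/9)
v(Y) = -6 + Y
T(W, b) = -4 + W²/4 + W*b (T(W, b) = ((W*(¼))*W + W*b) - 4 = ((W/4)*W + W*b) - 4 = (W²/4 + W*b) - 4 = -4 + W²/4 + W*b)
-115*(T(3, E(5))/v(0) + 5/(-2)) = -115*((-4 + (¼)*3² + 3*(4/9 - ⅑*5))/(-6 + 0) + 5/(-2)) = -115*((-4 + (¼)*9 + 3*(4/9 - 5/9))/(-6) + 5*(-½)) = -115*((-4 + 9/4 + 3*(-⅑))*(-⅙) - 5/2) = -115*((-4 + 9/4 - ⅓)*(-⅙) - 5/2) = -115*(-25/12*(-⅙) - 5/2) = -115*(25/72 - 5/2) = -115*(-155/72) = 17825/72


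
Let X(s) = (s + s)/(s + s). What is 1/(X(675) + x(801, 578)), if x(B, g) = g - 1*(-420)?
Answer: 1/999 ≈ 0.0010010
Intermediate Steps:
x(B, g) = 420 + g (x(B, g) = g + 420 = 420 + g)
X(s) = 1 (X(s) = (2*s)/((2*s)) = (2*s)*(1/(2*s)) = 1)
1/(X(675) + x(801, 578)) = 1/(1 + (420 + 578)) = 1/(1 + 998) = 1/999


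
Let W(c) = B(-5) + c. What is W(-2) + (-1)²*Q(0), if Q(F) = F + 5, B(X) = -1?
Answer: 2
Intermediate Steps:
Q(F) = 5 + F
W(c) = -1 + c
W(-2) + (-1)²*Q(0) = (-1 - 2) + (-1)²*(5 + 0) = -3 + 1*5 = -3 + 5 = 2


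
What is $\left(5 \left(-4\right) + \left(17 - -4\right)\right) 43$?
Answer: $43$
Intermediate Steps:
$\left(5 \left(-4\right) + \left(17 - -4\right)\right) 43 = \left(-20 + \left(17 + 4\right)\right) 43 = \left(-20 + 21\right) 43 = 1 \cdot 43 = 43$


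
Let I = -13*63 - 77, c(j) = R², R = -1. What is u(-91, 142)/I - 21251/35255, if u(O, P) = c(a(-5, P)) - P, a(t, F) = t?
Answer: -14069941/31588480 ≈ -0.44541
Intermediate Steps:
c(j) = 1 (c(j) = (-1)² = 1)
I = -896 (I = -819 - 77 = -896)
u(O, P) = 1 - P
u(-91, 142)/I - 21251/35255 = (1 - 1*142)/(-896) - 21251/35255 = (1 - 142)*(-1/896) - 21251*1/35255 = -141*(-1/896) - 21251/35255 = 141/896 - 21251/35255 = -14069941/31588480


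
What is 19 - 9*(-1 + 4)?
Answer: -8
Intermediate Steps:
19 - 9*(-1 + 4) = 19 - 9*3 = 19 - 1*27 = 19 - 27 = -8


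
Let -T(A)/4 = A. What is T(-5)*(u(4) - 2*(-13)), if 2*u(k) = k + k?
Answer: 600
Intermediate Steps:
u(k) = k (u(k) = (k + k)/2 = (2*k)/2 = k)
T(A) = -4*A
T(-5)*(u(4) - 2*(-13)) = (-4*(-5))*(4 - 2*(-13)) = 20*(4 + 26) = 20*30 = 600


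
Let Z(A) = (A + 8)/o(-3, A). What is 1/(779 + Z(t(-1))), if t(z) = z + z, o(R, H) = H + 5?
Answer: 1/781 ≈ 0.0012804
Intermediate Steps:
o(R, H) = 5 + H
t(z) = 2*z
Z(A) = (8 + A)/(5 + A) (Z(A) = (A + 8)/(5 + A) = (8 + A)/(5 + A))
1/(779 + Z(t(-1))) = 1/(779 + (8 + 2*(-1))/(5 + 2*(-1))) = 1/(779 + (8 - 2)/(5 - 2)) = 1/(779 + 6/3) = 1/(779 + (⅓)*6) = 1/(779 + 2) = 1/781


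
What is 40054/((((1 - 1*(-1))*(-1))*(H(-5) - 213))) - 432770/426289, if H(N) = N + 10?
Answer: 8447273643/88668112 ≈ 95.268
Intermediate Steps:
H(N) = 10 + N
40054/((((1 - 1*(-1))*(-1))*(H(-5) - 213))) - 432770/426289 = 40054/((((1 - 1*(-1))*(-1))*((10 - 5) - 213))) - 432770/426289 = 40054/((((1 + 1)*(-1))*(5 - 213))) - 432770*1/426289 = 40054/(((2*(-1))*(-208))) - 432770/426289 = 40054/((-2*(-208))) - 432770/426289 = 40054/416 - 432770/426289 = 40054*(1/416) - 432770/426289 = 20027/208 - 432770/426289 = 8447273643/88668112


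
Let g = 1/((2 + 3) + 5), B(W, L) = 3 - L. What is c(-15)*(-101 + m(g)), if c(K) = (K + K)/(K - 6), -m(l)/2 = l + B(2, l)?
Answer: -1070/7 ≈ -152.86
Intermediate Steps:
g = ⅒ (g = 1/(5 + 5) = 1/10 = ⅒ ≈ 0.10000)
m(l) = -6 (m(l) = -2*(l + (3 - l)) = -2*3 = -6)
c(K) = 2*K/(-6 + K) (c(K) = (2*K)/(-6 + K) = 2*K/(-6 + K))
c(-15)*(-101 + m(g)) = (2*(-15)/(-6 - 15))*(-101 - 6) = (2*(-15)/(-21))*(-107) = (2*(-15)*(-1/21))*(-107) = (10/7)*(-107) = -1070/7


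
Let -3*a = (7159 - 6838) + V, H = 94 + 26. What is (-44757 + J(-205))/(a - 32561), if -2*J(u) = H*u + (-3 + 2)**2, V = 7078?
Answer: 194745/210164 ≈ 0.92663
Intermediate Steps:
H = 120
a = -7399/3 (a = -((7159 - 6838) + 7078)/3 = -(321 + 7078)/3 = -1/3*7399 = -7399/3 ≈ -2466.3)
J(u) = -1/2 - 60*u (J(u) = -(120*u + (-3 + 2)**2)/2 = -(120*u + (-1)**2)/2 = -(120*u + 1)/2 = -(1 + 120*u)/2 = -1/2 - 60*u)
(-44757 + J(-205))/(a - 32561) = (-44757 + (-1/2 - 60*(-205)))/(-7399/3 - 32561) = (-44757 + (-1/2 + 12300))/(-105082/3) = (-44757 + 24599/2)*(-3/105082) = -64915/2*(-3/105082) = 194745/210164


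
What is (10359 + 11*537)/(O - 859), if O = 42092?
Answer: 16266/41233 ≈ 0.39449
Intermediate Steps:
(10359 + 11*537)/(O - 859) = (10359 + 11*537)/(42092 - 859) = (10359 + 5907)/41233 = 16266*(1/41233) = 16266/41233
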